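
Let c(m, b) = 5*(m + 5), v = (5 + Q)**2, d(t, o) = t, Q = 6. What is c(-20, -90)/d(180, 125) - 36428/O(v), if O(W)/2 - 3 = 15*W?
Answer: -37943/3636 ≈ -10.435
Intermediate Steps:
v = 121 (v = (5 + 6)**2 = 11**2 = 121)
c(m, b) = 25 + 5*m (c(m, b) = 5*(5 + m) = 25 + 5*m)
O(W) = 6 + 30*W (O(W) = 6 + 2*(15*W) = 6 + 30*W)
c(-20, -90)/d(180, 125) - 36428/O(v) = (25 + 5*(-20))/180 - 36428/(6 + 30*121) = (25 - 100)*(1/180) - 36428/(6 + 3630) = -75*1/180 - 36428/3636 = -5/12 - 36428*1/3636 = -5/12 - 9107/909 = -37943/3636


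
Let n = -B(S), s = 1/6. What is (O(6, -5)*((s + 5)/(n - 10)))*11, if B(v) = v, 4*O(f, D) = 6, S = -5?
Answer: -341/20 ≈ -17.050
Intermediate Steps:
O(f, D) = 3/2 (O(f, D) = (¼)*6 = 3/2)
s = ⅙ ≈ 0.16667
n = 5 (n = -1*(-5) = 5)
(O(6, -5)*((s + 5)/(n - 10)))*11 = (3*((⅙ + 5)/(5 - 10))/2)*11 = (3*((31/6)/(-5))/2)*11 = (3*((31/6)*(-⅕))/2)*11 = ((3/2)*(-31/30))*11 = -31/20*11 = -341/20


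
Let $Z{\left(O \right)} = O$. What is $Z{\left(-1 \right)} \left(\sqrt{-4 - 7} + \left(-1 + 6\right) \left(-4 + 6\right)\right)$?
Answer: $-10 - i \sqrt{11} \approx -10.0 - 3.3166 i$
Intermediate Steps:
$Z{\left(-1 \right)} \left(\sqrt{-4 - 7} + \left(-1 + 6\right) \left(-4 + 6\right)\right) = - (\sqrt{-4 - 7} + \left(-1 + 6\right) \left(-4 + 6\right)) = - (\sqrt{-11} + 5 \cdot 2) = - (i \sqrt{11} + 10) = - (10 + i \sqrt{11}) = -10 - i \sqrt{11}$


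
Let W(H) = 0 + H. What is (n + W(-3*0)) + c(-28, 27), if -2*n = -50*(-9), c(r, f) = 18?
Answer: -207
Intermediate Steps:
W(H) = H
n = -225 (n = -(-25)*(-9) = -½*450 = -225)
(n + W(-3*0)) + c(-28, 27) = (-225 - 3*0) + 18 = (-225 + 0) + 18 = -225 + 18 = -207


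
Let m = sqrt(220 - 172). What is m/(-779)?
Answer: -4*sqrt(3)/779 ≈ -0.0088937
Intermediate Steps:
m = 4*sqrt(3) (m = sqrt(48) = 4*sqrt(3) ≈ 6.9282)
m/(-779) = (4*sqrt(3))/(-779) = (4*sqrt(3))*(-1/779) = -4*sqrt(3)/779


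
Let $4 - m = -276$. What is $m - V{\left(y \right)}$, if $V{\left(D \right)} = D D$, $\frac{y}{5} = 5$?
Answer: $-345$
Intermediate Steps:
$y = 25$ ($y = 5 \cdot 5 = 25$)
$m = 280$ ($m = 4 - -276 = 4 + 276 = 280$)
$V{\left(D \right)} = D^{2}$
$m - V{\left(y \right)} = 280 - 25^{2} = 280 - 625 = -345$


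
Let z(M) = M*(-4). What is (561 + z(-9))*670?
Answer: 399990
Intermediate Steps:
z(M) = -4*M
(561 + z(-9))*670 = (561 - 4*(-9))*670 = (561 + 36)*670 = 597*670 = 399990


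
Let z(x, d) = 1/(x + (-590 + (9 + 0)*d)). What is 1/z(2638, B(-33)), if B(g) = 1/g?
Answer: 22525/11 ≈ 2047.7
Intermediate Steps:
B(g) = 1/g
z(x, d) = 1/(-590 + x + 9*d) (z(x, d) = 1/(x + (-590 + 9*d)) = 1/(-590 + x + 9*d))
1/z(2638, B(-33)) = 1/(1/(-590 + 2638 + 9/(-33))) = 1/(1/(-590 + 2638 + 9*(-1/33))) = 1/(1/(-590 + 2638 - 3/11)) = 1/(1/(22525/11)) = 1/(11/22525) = 22525/11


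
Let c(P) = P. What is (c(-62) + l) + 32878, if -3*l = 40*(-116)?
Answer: 103088/3 ≈ 34363.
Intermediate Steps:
l = 4640/3 (l = -40*(-116)/3 = -⅓*(-4640) = 4640/3 ≈ 1546.7)
(c(-62) + l) + 32878 = (-62 + 4640/3) + 32878 = 4454/3 + 32878 = 103088/3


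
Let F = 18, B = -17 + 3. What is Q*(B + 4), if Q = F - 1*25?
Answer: 70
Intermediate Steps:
B = -14
Q = -7 (Q = 18 - 1*25 = 18 - 25 = -7)
Q*(B + 4) = -7*(-14 + 4) = -7*(-10) = 70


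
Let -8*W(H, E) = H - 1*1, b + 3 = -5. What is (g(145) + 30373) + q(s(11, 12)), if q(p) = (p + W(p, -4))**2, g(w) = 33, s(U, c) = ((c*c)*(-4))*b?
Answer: 1042460033/64 ≈ 1.6288e+7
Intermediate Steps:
b = -8 (b = -3 - 5 = -8)
W(H, E) = 1/8 - H/8 (W(H, E) = -(H - 1*1)/8 = -(H - 1)/8 = -(-1 + H)/8 = 1/8 - H/8)
s(U, c) = 32*c**2 (s(U, c) = ((c*c)*(-4))*(-8) = (c**2*(-4))*(-8) = -4*c**2*(-8) = 32*c**2)
q(p) = (1/8 + 7*p/8)**2 (q(p) = (p + (1/8 - p/8))**2 = (1/8 + 7*p/8)**2)
(g(145) + 30373) + q(s(11, 12)) = (33 + 30373) + (1 + 7*(32*12**2))**2/64 = 30406 + (1 + 7*(32*144))**2/64 = 30406 + (1 + 7*4608)**2/64 = 30406 + (1 + 32256)**2/64 = 30406 + (1/64)*32257**2 = 30406 + (1/64)*1040514049 = 30406 + 1040514049/64 = 1042460033/64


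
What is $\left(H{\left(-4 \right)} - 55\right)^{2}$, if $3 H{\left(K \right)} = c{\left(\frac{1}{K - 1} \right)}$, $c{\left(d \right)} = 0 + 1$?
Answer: $\frac{26896}{9} \approx 2988.4$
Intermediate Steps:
$c{\left(d \right)} = 1$
$H{\left(K \right)} = \frac{1}{3}$ ($H{\left(K \right)} = \frac{1}{3} \cdot 1 = \frac{1}{3}$)
$\left(H{\left(-4 \right)} - 55\right)^{2} = \left(\frac{1}{3} - 55\right)^{2} = \left(- \frac{164}{3}\right)^{2} = \frac{26896}{9}$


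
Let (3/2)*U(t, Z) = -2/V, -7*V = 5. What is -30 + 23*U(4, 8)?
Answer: 194/15 ≈ 12.933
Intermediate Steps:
V = -5/7 (V = -⅐*5 = -5/7 ≈ -0.71429)
U(t, Z) = 28/15 (U(t, Z) = 2*(-2/(-5/7))/3 = 2*(-2*(-7/5))/3 = (⅔)*(14/5) = 28/15)
-30 + 23*U(4, 8) = -30 + 23*(28/15) = -30 + 644/15 = 194/15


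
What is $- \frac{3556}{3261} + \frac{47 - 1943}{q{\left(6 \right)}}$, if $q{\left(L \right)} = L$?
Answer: $- \frac{1034032}{3261} \approx -317.09$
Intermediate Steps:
$- \frac{3556}{3261} + \frac{47 - 1943}{q{\left(6 \right)}} = - \frac{3556}{3261} + \frac{47 - 1943}{6} = \left(-3556\right) \frac{1}{3261} - 316 = - \frac{3556}{3261} - 316 = - \frac{1034032}{3261}$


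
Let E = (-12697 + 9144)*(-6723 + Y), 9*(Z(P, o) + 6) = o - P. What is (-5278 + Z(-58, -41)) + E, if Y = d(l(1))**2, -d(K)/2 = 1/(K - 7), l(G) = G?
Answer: 214930279/9 ≈ 2.3881e+7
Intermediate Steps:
Z(P, o) = -6 - P/9 + o/9 (Z(P, o) = -6 + (o - P)/9 = -6 + (-P/9 + o/9) = -6 - P/9 + o/9)
d(K) = -2/(-7 + K) (d(K) = -2/(K - 7) = -2/(-7 + K))
Y = 1/9 (Y = (-2/(-7 + 1))**2 = (-2/(-6))**2 = (-2*(-1/6))**2 = (1/3)**2 = 1/9 ≈ 0.11111)
E = 214977818/9 (E = (-12697 + 9144)*(-6723 + 1/9) = -3553*(-60506/9) = 214977818/9 ≈ 2.3886e+7)
(-5278 + Z(-58, -41)) + E = (-5278 + (-6 - 1/9*(-58) + (1/9)*(-41))) + 214977818/9 = (-5278 + (-6 + 58/9 - 41/9)) + 214977818/9 = (-5278 - 37/9) + 214977818/9 = -47539/9 + 214977818/9 = 214930279/9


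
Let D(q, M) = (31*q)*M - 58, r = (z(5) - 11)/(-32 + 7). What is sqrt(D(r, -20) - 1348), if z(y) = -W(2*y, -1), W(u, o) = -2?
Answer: I*sqrt(40730)/5 ≈ 40.363*I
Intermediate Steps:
z(y) = 2 (z(y) = -1*(-2) = 2)
r = 9/25 (r = (2 - 11)/(-32 + 7) = -9/(-25) = -9*(-1/25) = 9/25 ≈ 0.36000)
D(q, M) = -58 + 31*M*q (D(q, M) = 31*M*q - 58 = -58 + 31*M*q)
sqrt(D(r, -20) - 1348) = sqrt((-58 + 31*(-20)*(9/25)) - 1348) = sqrt((-58 - 1116/5) - 1348) = sqrt(-1406/5 - 1348) = sqrt(-8146/5) = I*sqrt(40730)/5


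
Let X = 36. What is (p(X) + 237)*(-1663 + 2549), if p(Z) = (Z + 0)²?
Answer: 1358238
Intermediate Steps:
p(Z) = Z²
(p(X) + 237)*(-1663 + 2549) = (36² + 237)*(-1663 + 2549) = (1296 + 237)*886 = 1533*886 = 1358238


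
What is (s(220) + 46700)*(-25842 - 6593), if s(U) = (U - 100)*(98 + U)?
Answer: -2752434100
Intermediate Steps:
s(U) = (-100 + U)*(98 + U)
(s(220) + 46700)*(-25842 - 6593) = ((-9800 + 220² - 2*220) + 46700)*(-25842 - 6593) = ((-9800 + 48400 - 440) + 46700)*(-32435) = (38160 + 46700)*(-32435) = 84860*(-32435) = -2752434100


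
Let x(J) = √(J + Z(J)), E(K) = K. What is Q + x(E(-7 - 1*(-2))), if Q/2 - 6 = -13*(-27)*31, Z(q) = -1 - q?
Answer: 21774 + I ≈ 21774.0 + 1.0*I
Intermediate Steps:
x(J) = I (x(J) = √(J + (-1 - J)) = √(-1) = I)
Q = 21774 (Q = 12 + 2*(-13*(-27)*31) = 12 + 2*(351*31) = 12 + 2*10881 = 12 + 21762 = 21774)
Q + x(E(-7 - 1*(-2))) = 21774 + I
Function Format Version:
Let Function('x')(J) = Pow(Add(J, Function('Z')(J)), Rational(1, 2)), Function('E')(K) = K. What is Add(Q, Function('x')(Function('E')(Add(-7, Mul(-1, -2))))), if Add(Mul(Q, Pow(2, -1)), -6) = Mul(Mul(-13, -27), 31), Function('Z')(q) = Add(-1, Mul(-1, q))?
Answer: Add(21774, I) ≈ Add(21774., Mul(1.0000, I))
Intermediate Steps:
Function('x')(J) = I (Function('x')(J) = Pow(Add(J, Add(-1, Mul(-1, J))), Rational(1, 2)) = Pow(-1, Rational(1, 2)) = I)
Q = 21774 (Q = Add(12, Mul(2, Mul(Mul(-13, -27), 31))) = Add(12, Mul(2, Mul(351, 31))) = Add(12, Mul(2, 10881)) = Add(12, 21762) = 21774)
Add(Q, Function('x')(Function('E')(Add(-7, Mul(-1, -2))))) = Add(21774, I)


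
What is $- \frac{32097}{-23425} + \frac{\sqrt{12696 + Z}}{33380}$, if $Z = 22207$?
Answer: $\frac{32097}{23425} + \frac{\sqrt{34903}}{33380} \approx 1.3758$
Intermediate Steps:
$- \frac{32097}{-23425} + \frac{\sqrt{12696 + Z}}{33380} = - \frac{32097}{-23425} + \frac{\sqrt{12696 + 22207}}{33380} = \left(-32097\right) \left(- \frac{1}{23425}\right) + \sqrt{34903} \cdot \frac{1}{33380} = \frac{32097}{23425} + \frac{\sqrt{34903}}{33380}$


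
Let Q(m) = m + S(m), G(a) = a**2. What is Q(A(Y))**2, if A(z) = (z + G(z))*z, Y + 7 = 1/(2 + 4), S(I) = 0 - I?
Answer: 0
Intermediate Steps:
S(I) = -I
Y = -41/6 (Y = -7 + 1/(2 + 4) = -7 + 1/6 = -41/6 ≈ -6.8333)
A(z) = z*(z + z**2) (A(z) = (z + z**2)*z = z*(z + z**2))
Q(m) = 0 (Q(m) = m - m = 0)
Q(A(Y))**2 = 0**2 = 0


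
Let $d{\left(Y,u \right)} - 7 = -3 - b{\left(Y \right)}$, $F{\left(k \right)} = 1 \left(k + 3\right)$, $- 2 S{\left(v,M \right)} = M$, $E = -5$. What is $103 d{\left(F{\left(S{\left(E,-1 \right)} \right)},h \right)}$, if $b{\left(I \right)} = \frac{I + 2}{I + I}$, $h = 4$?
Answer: $\frac{4635}{14} \approx 331.07$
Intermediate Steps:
$S{\left(v,M \right)} = - \frac{M}{2}$
$F{\left(k \right)} = 3 + k$ ($F{\left(k \right)} = 1 \left(3 + k\right) = 3 + k$)
$b{\left(I \right)} = \frac{2 + I}{2 I}$
$d{\left(Y,u \right)} = 4 - \frac{2 + Y}{2 Y}$ ($d{\left(Y,u \right)} = 7 - \left(3 + \frac{2 + Y}{2 Y}\right) = 4 - \frac{2 + Y}{2 Y}$)
$103 d{\left(F{\left(S{\left(E,-1 \right)} \right)},h \right)} = 103 \left(\frac{7}{2} - \frac{1}{3 - - \frac{1}{2}}\right) = 103 \left(\frac{7}{2} - \frac{1}{3 + \frac{1}{2}}\right) = 103 \left(\frac{7}{2} - \frac{1}{\frac{7}{2}}\right) = 103 \left(\frac{7}{2} - \frac{2}{7}\right) = 103 \cdot \frac{45}{14} = \frac{4635}{14}$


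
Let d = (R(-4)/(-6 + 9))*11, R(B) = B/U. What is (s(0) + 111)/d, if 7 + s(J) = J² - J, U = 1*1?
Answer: -78/11 ≈ -7.0909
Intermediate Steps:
U = 1
s(J) = -7 + J² - J (s(J) = -7 + (J² - J) = -7 + J² - J)
R(B) = B (R(B) = B/1 = B*1 = B)
d = -44/3 (d = -4/(-6 + 9)*11 = -4/3*11 = -44/3 ≈ -14.667)
(s(0) + 111)/d = ((-7 + 0² - 1*0) + 111)/(-44/3) = ((-7 + 0 + 0) + 111)*(-3/44) = (-7 + 111)*(-3/44) = 104*(-3/44) = -78/11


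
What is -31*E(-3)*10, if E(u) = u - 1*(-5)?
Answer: -620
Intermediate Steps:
E(u) = 5 + u (E(u) = u + 5 = 5 + u)
-31*E(-3)*10 = -31*(5 - 3)*10 = -31*2*10 = -62*10 = -620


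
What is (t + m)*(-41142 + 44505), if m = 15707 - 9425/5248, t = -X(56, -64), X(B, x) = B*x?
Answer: 340435625709/5248 ≈ 6.4870e+7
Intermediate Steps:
t = 3584 (t = -56*(-64) = -1*(-3584) = 3584)
m = 82420911/5248 (m = 15707 - 9425/5248 = 82420911/5248 ≈ 15705.)
(t + m)*(-41142 + 44505) = (3584 + 82420911/5248)*(-41142 + 44505) = (101229743/5248)*3363 = 340435625709/5248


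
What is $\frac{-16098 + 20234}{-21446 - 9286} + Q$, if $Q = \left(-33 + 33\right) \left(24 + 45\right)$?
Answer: $- \frac{1034}{7683} \approx -0.13458$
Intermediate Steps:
$Q = 0$ ($Q = 0 \cdot 69 = 0$)
$\frac{-16098 + 20234}{-21446 - 9286} + Q = \frac{-16098 + 20234}{-21446 - 9286} + 0 = \frac{4136}{-30732} + 0 = 4136 \left(- \frac{1}{30732}\right) + 0 = - \frac{1034}{7683} + 0 = - \frac{1034}{7683}$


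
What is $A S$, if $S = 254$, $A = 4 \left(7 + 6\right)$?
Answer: $13208$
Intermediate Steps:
$A = 52$ ($A = 4 \cdot 13 = 52$)
$A S = 52 \cdot 254 = 13208$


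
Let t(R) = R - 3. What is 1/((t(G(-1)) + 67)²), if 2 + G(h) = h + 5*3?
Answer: 1/5776 ≈ 0.00017313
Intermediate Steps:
G(h) = 13 + h (G(h) = -2 + (h + 5*3) = -2 + (h + 15) = -2 + (15 + h) = 13 + h)
t(R) = -3 + R
1/((t(G(-1)) + 67)²) = 1/(((-3 + (13 - 1)) + 67)²) = 1/(((-3 + 12) + 67)²) = 1/((9 + 67)²) = 1/(76²) = 1/5776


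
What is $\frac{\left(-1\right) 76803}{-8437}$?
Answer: $\frac{76803}{8437} \approx 9.1031$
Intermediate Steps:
$\frac{\left(-1\right) 76803}{-8437} = \left(-76803\right) \left(- \frac{1}{8437}\right) = \frac{76803}{8437}$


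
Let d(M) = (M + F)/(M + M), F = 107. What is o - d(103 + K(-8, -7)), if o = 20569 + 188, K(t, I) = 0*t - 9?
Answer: 3902115/188 ≈ 20756.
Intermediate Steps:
K(t, I) = -9 (K(t, I) = 0 - 9 = -9)
d(M) = (107 + M)/(2*M) (d(M) = (M + 107)/(M + M) = (107 + M)/((2*M)) = (107 + M)*(1/(2*M)) = (107 + M)/(2*M))
o = 20757
o - d(103 + K(-8, -7)) = 20757 - (107 + (103 - 9))/(2*(103 - 9)) = 20757 - (107 + 94)/(2*94) = 20757 - 201/(2*94) = 20757 - 1*201/188 = 20757 - 201/188 = 3902115/188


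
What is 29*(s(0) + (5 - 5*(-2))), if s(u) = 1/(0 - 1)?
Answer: 406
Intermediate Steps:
s(u) = -1 (s(u) = 1/(-1) = -1)
29*(s(0) + (5 - 5*(-2))) = 29*(-1 + (5 - 5*(-2))) = 29*(-1 + (5 + 10)) = 29*(-1 + 15) = 29*14 = 406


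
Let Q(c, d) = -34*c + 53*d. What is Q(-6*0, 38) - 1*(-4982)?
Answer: 6996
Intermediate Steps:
Q(-6*0, 38) - 1*(-4982) = (-(-204)*0 + 53*38) - 1*(-4982) = (-34*0 + 2014) + 4982 = (0 + 2014) + 4982 = 2014 + 4982 = 6996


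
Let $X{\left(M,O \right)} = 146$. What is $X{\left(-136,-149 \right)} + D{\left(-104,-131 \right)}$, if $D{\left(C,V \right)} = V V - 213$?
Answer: $17094$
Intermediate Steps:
$D{\left(C,V \right)} = -213 + V^{2}$ ($D{\left(C,V \right)} = V^{2} - 213 = -213 + V^{2}$)
$X{\left(-136,-149 \right)} + D{\left(-104,-131 \right)} = 146 - \left(213 - \left(-131\right)^{2}\right) = 146 + \left(-213 + 17161\right) = 146 + 16948 = 17094$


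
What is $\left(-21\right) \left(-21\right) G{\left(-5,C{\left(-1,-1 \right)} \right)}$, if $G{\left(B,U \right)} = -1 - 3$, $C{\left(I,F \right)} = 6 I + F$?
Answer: $-1764$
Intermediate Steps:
$C{\left(I,F \right)} = F + 6 I$
$G{\left(B,U \right)} = -4$ ($G{\left(B,U \right)} = -1 - 3 = -4$)
$\left(-21\right) \left(-21\right) G{\left(-5,C{\left(-1,-1 \right)} \right)} = \left(-21\right) \left(-21\right) \left(-4\right) = 441 \left(-4\right) = -1764$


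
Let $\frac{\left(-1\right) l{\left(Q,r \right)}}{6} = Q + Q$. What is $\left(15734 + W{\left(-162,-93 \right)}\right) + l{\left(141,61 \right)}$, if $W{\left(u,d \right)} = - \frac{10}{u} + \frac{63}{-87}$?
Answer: $\frac{32983102}{2349} \approx 14041.0$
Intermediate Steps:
$l{\left(Q,r \right)} = - 12 Q$ ($l{\left(Q,r \right)} = - 6 \left(Q + Q\right) = - 6 \cdot 2 Q = - 12 Q$)
$W{\left(u,d \right)} = - \frac{21}{29} - \frac{10}{u}$ ($W{\left(u,d \right)} = - \frac{10}{u} + 63 \left(- \frac{1}{87}\right) = - \frac{10}{u} - \frac{21}{29} = - \frac{21}{29} - \frac{10}{u}$)
$\left(15734 + W{\left(-162,-93 \right)}\right) + l{\left(141,61 \right)} = \left(15734 - \left(\frac{21}{29} + \frac{10}{-162}\right)\right) - 1692 = \left(15734 - \frac{1556}{2349}\right) - 1692 = \frac{36957610}{2349} - 1692 = \frac{32983102}{2349}$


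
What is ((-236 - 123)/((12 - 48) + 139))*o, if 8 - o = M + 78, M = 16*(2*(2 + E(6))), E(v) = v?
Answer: 117034/103 ≈ 1136.3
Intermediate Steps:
M = 256 (M = 16*(2*(2 + 6)) = 16*(2*8) = 16*16 = 256)
o = -326 (o = 8 - (256 + 78) = 8 - 1*334 = 8 - 334 = -326)
((-236 - 123)/((12 - 48) + 139))*o = ((-236 - 123)/((12 - 48) + 139))*(-326) = -359/(-36 + 139)*(-326) = -359/103*(-326) = 117034/103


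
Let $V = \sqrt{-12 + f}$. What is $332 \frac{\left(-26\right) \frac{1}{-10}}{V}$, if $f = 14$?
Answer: $\frac{2158 \sqrt{2}}{5} \approx 610.38$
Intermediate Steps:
$V = \sqrt{2}$ ($V = \sqrt{-12 + 14} = \sqrt{2} \approx 1.4142$)
$332 \frac{\left(-26\right) \frac{1}{-10}}{V} = 332 \frac{\left(-26\right) \frac{1}{-10}}{\sqrt{2}} = 332 \left(-26\right) \left(- \frac{1}{10}\right) \frac{\sqrt{2}}{2} = 332 \frac{13 \frac{\sqrt{2}}{2}}{5} = 332 \frac{13 \sqrt{2}}{10} = \frac{2158 \sqrt{2}}{5}$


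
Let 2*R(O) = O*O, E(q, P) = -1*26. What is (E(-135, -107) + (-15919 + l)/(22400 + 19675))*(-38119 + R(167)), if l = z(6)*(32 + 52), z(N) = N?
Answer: 10727337677/16830 ≈ 6.3739e+5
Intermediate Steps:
E(q, P) = -26
l = 504 (l = 6*(32 + 52) = 6*84 = 504)
R(O) = O²/2 (R(O) = (O*O)/2 = O²/2)
(E(-135, -107) + (-15919 + l)/(22400 + 19675))*(-38119 + R(167)) = (-26 + (-15919 + 504)/(22400 + 19675))*(-38119 + (½)*167²) = (-26 - 15415/42075)*(-38119 + (½)*27889) = (-26 - 15415*1/42075)*(-38119 + 27889/2) = (-26 - 3083/8415)*(-48349/2) = -221873/8415*(-48349/2) = 10727337677/16830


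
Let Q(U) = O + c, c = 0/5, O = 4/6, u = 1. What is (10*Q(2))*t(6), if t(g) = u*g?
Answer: 40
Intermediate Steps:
O = 2/3 (O = 4*(1/6) = 2/3 ≈ 0.66667)
c = 0 (c = 0*(1/5) = 0)
t(g) = g (t(g) = 1*g = g)
Q(U) = 2/3 (Q(U) = 2/3 + 0 = 2/3)
(10*Q(2))*t(6) = (10*(2/3))*6 = (20/3)*6 = 40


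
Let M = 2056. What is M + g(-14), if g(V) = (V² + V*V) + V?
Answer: 2434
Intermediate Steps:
g(V) = V + 2*V² (g(V) = (V² + V²) + V = 2*V² + V = V + 2*V²)
M + g(-14) = 2056 - 14*(1 + 2*(-14)) = 2056 - 14*(1 - 28) = 2056 - 14*(-27) = 2056 + 378 = 2434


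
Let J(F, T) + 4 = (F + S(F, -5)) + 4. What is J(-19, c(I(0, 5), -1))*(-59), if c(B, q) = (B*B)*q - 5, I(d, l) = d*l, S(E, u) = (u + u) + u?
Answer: 2006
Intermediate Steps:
S(E, u) = 3*u (S(E, u) = 2*u + u = 3*u)
c(B, q) = -5 + q*B² (c(B, q) = B²*q - 5 = q*B² - 5 = -5 + q*B²)
J(F, T) = -15 + F (J(F, T) = -4 + ((F + 3*(-5)) + 4) = -4 + ((F - 15) + 4) = -4 + ((-15 + F) + 4) = -4 + (-11 + F) = -15 + F)
J(-19, c(I(0, 5), -1))*(-59) = (-15 - 19)*(-59) = -34*(-59) = 2006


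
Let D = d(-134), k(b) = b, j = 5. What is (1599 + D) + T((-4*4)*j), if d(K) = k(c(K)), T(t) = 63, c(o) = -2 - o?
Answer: 1794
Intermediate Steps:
d(K) = -2 - K
D = 132 (D = -2 - 1*(-134) = -2 + 134 = 132)
(1599 + D) + T((-4*4)*j) = (1599 + 132) + 63 = 1731 + 63 = 1794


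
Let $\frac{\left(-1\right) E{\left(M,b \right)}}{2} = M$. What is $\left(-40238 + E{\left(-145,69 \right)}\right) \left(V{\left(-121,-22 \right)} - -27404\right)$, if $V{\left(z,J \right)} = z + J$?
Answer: $-1089022428$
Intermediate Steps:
$E{\left(M,b \right)} = - 2 M$
$V{\left(z,J \right)} = J + z$
$\left(-40238 + E{\left(-145,69 \right)}\right) \left(V{\left(-121,-22 \right)} - -27404\right) = \left(-40238 - -290\right) \left(\left(-22 - 121\right) - -27404\right) = \left(-40238 + 290\right) \left(-143 + 27404\right) = \left(-39948\right) 27261 = -1089022428$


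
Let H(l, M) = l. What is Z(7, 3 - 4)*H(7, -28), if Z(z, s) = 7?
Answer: 49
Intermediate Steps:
Z(7, 3 - 4)*H(7, -28) = 7*7 = 49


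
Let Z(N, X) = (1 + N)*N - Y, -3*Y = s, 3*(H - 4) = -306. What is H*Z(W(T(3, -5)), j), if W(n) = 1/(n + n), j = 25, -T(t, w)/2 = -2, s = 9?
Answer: -9849/32 ≈ -307.78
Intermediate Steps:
T(t, w) = 4 (T(t, w) = -2*(-2) = 4)
H = -98 (H = 4 + (⅓)*(-306) = 4 - 102 = -98)
Y = -3 (Y = -⅓*9 = -3)
W(n) = 1/(2*n)
Z(N, X) = 3 + N*(1 + N) (Z(N, X) = (1 + N)*N - 1*(-3) = N*(1 + N) + 3 = 3 + N*(1 + N))
H*Z(W(T(3, -5)), j) = -98*(3 + (½)/4 + ((½)/4)²) = -98*(3 + (½)*(¼) + ((½)*(¼))²) = -98*(3 + ⅛ + (⅛)²) = -98*(3 + ⅛ + 1/64) = -98*201/64 = -9849/32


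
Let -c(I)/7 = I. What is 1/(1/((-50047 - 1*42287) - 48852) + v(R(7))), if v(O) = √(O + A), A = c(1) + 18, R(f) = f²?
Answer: 141186/1196009195759 + 39866973192*√15/1196009195759 ≈ 0.12910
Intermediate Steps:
c(I) = -7*I
A = 11 (A = -7*1 + 18 = -7 + 18 = 11)
v(O) = √(11 + O) (v(O) = √(O + 11) = √(11 + O))
1/(1/((-50047 - 1*42287) - 48852) + v(R(7))) = 1/(1/((-50047 - 1*42287) - 48852) + √(11 + 7²)) = 1/(1/((-50047 - 42287) - 48852) + √(11 + 49)) = 1/(1/(-92334 - 48852) + √60) = 1/(1/(-141186) + 2*√15) = 1/(-1/141186 + 2*√15)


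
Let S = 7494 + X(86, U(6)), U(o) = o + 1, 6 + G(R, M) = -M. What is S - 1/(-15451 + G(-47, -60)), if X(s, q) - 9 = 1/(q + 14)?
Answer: 2426012929/323337 ≈ 7503.0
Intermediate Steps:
G(R, M) = -6 - M
U(o) = 1 + o
X(s, q) = 9 + 1/(14 + q) (X(s, q) = 9 + 1/(q + 14) = 9 + 1/(14 + q))
S = 157564/21 (S = 7494 + (127 + 9*(1 + 6))/(14 + (1 + 6)) = 7494 + (127 + 9*7)/(14 + 7) = 7494 + (127 + 63)/21 = 7494 + (1/21)*190 = 7494 + 190/21 = 157564/21 ≈ 7503.0)
S - 1/(-15451 + G(-47, -60)) = 157564/21 - 1/(-15451 + (-6 - 1*(-60))) = 157564/21 - 1/(-15451 + (-6 + 60)) = 157564/21 - 1/(-15451 + 54) = 157564/21 - 1/(-15397) = 157564/21 - 1*(-1/15397) = 157564/21 + 1/15397 = 2426012929/323337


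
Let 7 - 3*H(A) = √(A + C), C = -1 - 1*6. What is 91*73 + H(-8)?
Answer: 19936/3 - I*√15/3 ≈ 6645.3 - 1.291*I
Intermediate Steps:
C = -7 (C = -1 - 6 = -7)
H(A) = 7/3 - √(-7 + A)/3 (H(A) = 7/3 - √(A - 7)/3 = 7/3 - √(-7 + A)/3)
91*73 + H(-8) = 91*73 + (7/3 - √(-7 - 8)/3) = 6643 + (7/3 - I*√15/3) = 19936/3 - I*√15/3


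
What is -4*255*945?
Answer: -963900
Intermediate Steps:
-4*255*945 = -1020*945 = -963900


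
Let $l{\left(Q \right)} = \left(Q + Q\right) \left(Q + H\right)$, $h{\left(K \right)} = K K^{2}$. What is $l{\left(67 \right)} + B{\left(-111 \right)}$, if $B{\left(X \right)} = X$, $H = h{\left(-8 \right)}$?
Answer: $-59741$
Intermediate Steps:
$h{\left(K \right)} = K^{3}$
$H = -512$ ($H = \left(-8\right)^{3} = -512$)
$l{\left(Q \right)} = 2 Q \left(-512 + Q\right)$ ($l{\left(Q \right)} = \left(Q + Q\right) \left(Q - 512\right) = 2 Q \left(-512 + Q\right)$)
$l{\left(67 \right)} + B{\left(-111 \right)} = 2 \cdot 67 \left(-512 + 67\right) - 111 = 2 \cdot 67 \left(-445\right) - 111 = -59630 - 111 = -59741$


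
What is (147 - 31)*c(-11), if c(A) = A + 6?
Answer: -580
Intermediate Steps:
c(A) = 6 + A
(147 - 31)*c(-11) = (147 - 31)*(6 - 11) = 116*(-5) = -580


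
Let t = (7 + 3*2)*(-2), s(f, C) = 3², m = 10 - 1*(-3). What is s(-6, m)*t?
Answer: -234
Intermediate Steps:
m = 13 (m = 10 + 3 = 13)
s(f, C) = 9
t = -26 (t = (7 + 6)*(-2) = 13*(-2) = -26)
s(-6, m)*t = 9*(-26) = -234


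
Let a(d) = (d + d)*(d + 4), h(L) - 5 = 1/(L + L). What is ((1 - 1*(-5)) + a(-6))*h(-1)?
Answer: 135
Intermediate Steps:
h(L) = 5 + 1/(2*L) (h(L) = 5 + 1/(L + L) = 5 + 1/(2*L))
a(d) = 2*d*(4 + d) (a(d) = (2*d)*(4 + d) = 2*d*(4 + d))
((1 - 1*(-5)) + a(-6))*h(-1) = ((1 - 1*(-5)) + 2*(-6)*(4 - 6))*(5 + (½)/(-1)) = ((1 + 5) + 2*(-6)*(-2))*(5 + (½)*(-1)) = (6 + 24)*(5 - ½) = 30*(9/2) = 135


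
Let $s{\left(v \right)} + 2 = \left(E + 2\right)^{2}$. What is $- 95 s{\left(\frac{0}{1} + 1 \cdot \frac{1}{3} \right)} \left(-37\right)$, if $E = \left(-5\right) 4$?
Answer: $1131830$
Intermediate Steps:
$E = -20$
$s{\left(v \right)} = 322$ ($s{\left(v \right)} = -2 + \left(-20 + 2\right)^{2} = -2 + \left(-18\right)^{2} = -2 + 324 = 322$)
$- 95 s{\left(\frac{0}{1} + 1 \cdot \frac{1}{3} \right)} \left(-37\right) = \left(-95\right) 322 \left(-37\right) = \left(-30590\right) \left(-37\right) = 1131830$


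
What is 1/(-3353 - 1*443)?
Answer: -1/3796 ≈ -0.00026344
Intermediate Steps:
1/(-3353 - 1*443) = 1/(-3353 - 443) = 1/(-3796) = -1/3796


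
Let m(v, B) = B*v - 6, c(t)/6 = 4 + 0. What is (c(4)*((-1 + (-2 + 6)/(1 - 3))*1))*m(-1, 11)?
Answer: 1224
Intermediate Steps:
c(t) = 24 (c(t) = 6*(4 + 0) = 6*4 = 24)
m(v, B) = -6 + B*v
(c(4)*((-1 + (-2 + 6)/(1 - 3))*1))*m(-1, 11) = (24*((-1 + (-2 + 6)/(1 - 3))*1))*(-6 + 11*(-1)) = (24*((-1 + 4/(-2))*1))*(-6 - 11) = (24*((-1 + 4*(-½))*1))*(-17) = (24*((-1 - 2)*1))*(-17) = (24*(-3*1))*(-17) = (24*(-3))*(-17) = -72*(-17) = 1224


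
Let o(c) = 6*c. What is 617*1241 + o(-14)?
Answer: 765613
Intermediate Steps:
617*1241 + o(-14) = 617*1241 + 6*(-14) = 765697 - 84 = 765613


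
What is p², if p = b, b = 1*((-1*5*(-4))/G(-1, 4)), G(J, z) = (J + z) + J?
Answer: 100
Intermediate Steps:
G(J, z) = z + 2*J
b = 10 (b = 1*((-1*5*(-4))/(4 + 2*(-1))) = 1*((-5*(-4))/(4 - 2)) = 1*(20/2) = 1*(20*(½)) = 1*10 = 10)
p = 10
p² = 10² = 100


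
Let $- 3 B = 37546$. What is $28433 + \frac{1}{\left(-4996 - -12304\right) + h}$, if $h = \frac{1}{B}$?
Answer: $\frac{7801621866991}{274386165} \approx 28433.0$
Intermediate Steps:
$B = - \frac{37546}{3}$ ($B = \left(- \frac{1}{3}\right) 37546 = - \frac{37546}{3} \approx -12515.0$)
$h = - \frac{3}{37546}$ ($h = \frac{1}{- \frac{37546}{3}} = - \frac{3}{37546} \approx -7.9902 \cdot 10^{-5}$)
$28433 + \frac{1}{\left(-4996 - -12304\right) + h} = 28433 + \frac{1}{\left(-4996 - -12304\right) - \frac{3}{37546}} = 28433 + \frac{1}{\left(-4996 + 12304\right) - \frac{3}{37546}} = 28433 + \frac{1}{7308 - \frac{3}{37546}} = 28433 + \frac{1}{\frac{274386165}{37546}} = 28433 + \frac{37546}{274386165} = \frac{7801621866991}{274386165}$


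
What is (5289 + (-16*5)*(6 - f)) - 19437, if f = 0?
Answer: -14628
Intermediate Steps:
(5289 + (-16*5)*(6 - f)) - 19437 = (5289 + (-16*5)*(6 - 1*0)) - 19437 = (5289 - 80*(6 + 0)) - 19437 = (5289 - 80*6) - 19437 = (5289 - 480) - 19437 = 4809 - 19437 = -14628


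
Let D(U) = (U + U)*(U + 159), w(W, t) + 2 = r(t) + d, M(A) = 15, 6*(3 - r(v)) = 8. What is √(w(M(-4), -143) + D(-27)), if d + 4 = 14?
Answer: I*√64065/3 ≈ 84.37*I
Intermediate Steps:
d = 10 (d = -4 + 14 = 10)
r(v) = 5/3 (r(v) = 3 - ⅙*8 = 3 - 4/3 = 5/3)
w(W, t) = 29/3 (w(W, t) = -2 + (5/3 + 10) = -2 + 35/3 = 29/3)
D(U) = 2*U*(159 + U) (D(U) = (2*U)*(159 + U) = 2*U*(159 + U))
√(w(M(-4), -143) + D(-27)) = √(29/3 + 2*(-27)*(159 - 27)) = √(29/3 + 2*(-27)*132) = √(29/3 - 7128) = √(-21355/3) = I*√64065/3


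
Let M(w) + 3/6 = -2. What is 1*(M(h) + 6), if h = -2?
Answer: 7/2 ≈ 3.5000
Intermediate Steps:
M(w) = -5/2 (M(w) = -½ - 2 = -5/2)
1*(M(h) + 6) = 1*(-5/2 + 6) = 1*(7/2) = 7/2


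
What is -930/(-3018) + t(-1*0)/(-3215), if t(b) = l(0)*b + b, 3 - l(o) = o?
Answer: 155/503 ≈ 0.30815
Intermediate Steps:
l(o) = 3 - o
t(b) = 4*b (t(b) = (3 - 1*0)*b + b = (3 + 0)*b + b = 3*b + b = 4*b)
-930/(-3018) + t(-1*0)/(-3215) = -930/(-3018) + (4*(-1*0))/(-3215) = -930*(-1/3018) + (4*0)*(-1/3215) = 155/503 + 0*(-1/3215) = 155/503 + 0 = 155/503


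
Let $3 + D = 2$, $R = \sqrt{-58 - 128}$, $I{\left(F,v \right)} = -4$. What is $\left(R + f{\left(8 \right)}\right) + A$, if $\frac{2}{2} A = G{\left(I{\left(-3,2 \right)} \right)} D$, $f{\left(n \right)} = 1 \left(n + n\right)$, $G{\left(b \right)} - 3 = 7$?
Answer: $6 + i \sqrt{186} \approx 6.0 + 13.638 i$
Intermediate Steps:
$G{\left(b \right)} = 10$ ($G{\left(b \right)} = 3 + 7 = 10$)
$R = i \sqrt{186}$ ($R = \sqrt{-186} = i \sqrt{186} \approx 13.638 i$)
$D = -1$ ($D = -3 + 2 = -1$)
$f{\left(n \right)} = 2 n$ ($f{\left(n \right)} = 1 \cdot 2 n = 2 n$)
$A = -10$ ($A = 10 \left(-1\right) = -10$)
$\left(R + f{\left(8 \right)}\right) + A = \left(i \sqrt{186} + 2 \cdot 8\right) - 10 = \left(i \sqrt{186} + 16\right) - 10 = \left(16 + i \sqrt{186}\right) - 10 = 6 + i \sqrt{186}$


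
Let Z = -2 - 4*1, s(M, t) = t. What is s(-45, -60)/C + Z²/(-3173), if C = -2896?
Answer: 21531/2297252 ≈ 0.0093725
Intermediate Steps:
Z = -6 (Z = -2 - 4 = -6)
s(-45, -60)/C + Z²/(-3173) = -60/(-2896) + (-6)²/(-3173) = -60*(-1/2896) + 36*(-1/3173) = 15/724 - 36/3173 = 21531/2297252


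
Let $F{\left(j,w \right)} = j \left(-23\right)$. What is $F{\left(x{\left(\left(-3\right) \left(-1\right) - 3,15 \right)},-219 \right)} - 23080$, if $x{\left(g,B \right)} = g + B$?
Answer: $-23425$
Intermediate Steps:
$x{\left(g,B \right)} = B + g$
$F{\left(j,w \right)} = - 23 j$
$F{\left(x{\left(\left(-3\right) \left(-1\right) - 3,15 \right)},-219 \right)} - 23080 = - 23 \left(15 - 0\right) - 23080 = - 23 \left(15 + \left(3 - 3\right)\right) - 23080 = - 23 \left(15 + 0\right) - 23080 = \left(-23\right) 15 - 23080 = -345 - 23080 = -23425$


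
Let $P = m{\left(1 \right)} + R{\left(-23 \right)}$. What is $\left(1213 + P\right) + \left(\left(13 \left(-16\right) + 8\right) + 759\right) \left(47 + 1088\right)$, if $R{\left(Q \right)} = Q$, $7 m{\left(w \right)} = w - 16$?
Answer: $\frac{4449570}{7} \approx 6.3565 \cdot 10^{5}$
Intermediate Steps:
$m{\left(w \right)} = - \frac{16}{7} + \frac{w}{7}$ ($m{\left(w \right)} = \frac{w - 16}{7} = \frac{-16 + w}{7} = - \frac{16}{7} + \frac{w}{7}$)
$P = - \frac{176}{7}$ ($P = \left(- \frac{16}{7} + \frac{1}{7} \cdot 1\right) - 23 = \left(- \frac{16}{7} + \frac{1}{7}\right) - 23 = - \frac{15}{7} - 23 = - \frac{176}{7} \approx -25.143$)
$\left(1213 + P\right) + \left(\left(13 \left(-16\right) + 8\right) + 759\right) \left(47 + 1088\right) = \left(1213 - \frac{176}{7}\right) + \left(\left(13 \left(-16\right) + 8\right) + 759\right) \left(47 + 1088\right) = \frac{8315}{7} + \left(\left(-208 + 8\right) + 759\right) 1135 = \frac{8315}{7} + \left(-200 + 759\right) 1135 = \frac{8315}{7} + 559 \cdot 1135 = \frac{8315}{7} + 634465 = \frac{4449570}{7}$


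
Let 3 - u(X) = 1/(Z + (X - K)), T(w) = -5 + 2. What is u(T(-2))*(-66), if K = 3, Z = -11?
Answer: -3432/17 ≈ -201.88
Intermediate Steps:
T(w) = -3
u(X) = 3 - 1/(-14 + X) (u(X) = 3 - 1/(-11 + (X - 1*3)) = 3 - 1/(-11 + (X - 3)) = 3 - 1/(-11 + (-3 + X)) = 3 - 1/(-14 + X))
u(T(-2))*(-66) = ((-43 + 3*(-3))/(-14 - 3))*(-66) = ((-43 - 9)/(-17))*(-66) = -1/17*(-52)*(-66) = (52/17)*(-66) = -3432/17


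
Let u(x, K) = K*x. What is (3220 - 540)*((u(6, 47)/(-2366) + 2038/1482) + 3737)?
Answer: 675559228520/67431 ≈ 1.0019e+7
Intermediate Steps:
(3220 - 540)*((u(6, 47)/(-2366) + 2038/1482) + 3737) = (3220 - 540)*(((47*6)/(-2366) + 2038/1482) + 3737) = 2680*((282*(-1/2366) + 2038*(1/1482)) + 3737) = 2680*((-141/1183 + 1019/741) + 3737) = 2680*(84692/67431 + 3737) = 2680*(252074339/67431) = 675559228520/67431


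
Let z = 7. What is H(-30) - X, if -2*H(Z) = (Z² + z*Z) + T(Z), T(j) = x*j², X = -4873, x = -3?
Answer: 5878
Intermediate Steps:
T(j) = -3*j²
H(Z) = Z² - 7*Z/2 (H(Z) = -((Z² + 7*Z) - 3*Z²)/2 = -(-2*Z² + 7*Z)/2 = Z² - 7*Z/2)
H(-30) - X = (½)*(-30)*(-7 + 2*(-30)) - 1*(-4873) = (½)*(-30)*(-7 - 60) + 4873 = (½)*(-30)*(-67) + 4873 = 1005 + 4873 = 5878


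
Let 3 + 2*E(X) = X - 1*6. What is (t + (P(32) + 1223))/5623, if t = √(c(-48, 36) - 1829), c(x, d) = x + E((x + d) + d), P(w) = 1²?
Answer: 1224/5623 + I*√7478/11246 ≈ 0.21768 + 0.0076894*I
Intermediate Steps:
E(X) = -9/2 + X/2 (E(X) = -3/2 + (X - 1*6)/2 = -3/2 + (X - 6)/2 = -3/2 + (-6 + X)/2 = -3/2 + (-3 + X/2) = -9/2 + X/2)
P(w) = 1
c(x, d) = -9/2 + d + 3*x/2 (c(x, d) = x + (-9/2 + ((x + d) + d)/2) = x + (-9/2 + ((d + x) + d)/2) = x + (-9/2 + (x + 2*d)/2) = x + (-9/2 + (d + x/2)) = x + (-9/2 + d + x/2) = -9/2 + d + 3*x/2)
t = I*√7478/2 (t = √((-9/2 + 36 + (3/2)*(-48)) - 1829) = √((-9/2 + 36 - 72) - 1829) = √(-81/2 - 1829) = √(-3739/2) = I*√7478/2 ≈ 43.238*I)
(t + (P(32) + 1223))/5623 = (I*√7478/2 + (1 + 1223))/5623 = (I*√7478/2 + 1224)*(1/5623) = (1224 + I*√7478/2)*(1/5623) = 1224/5623 + I*√7478/11246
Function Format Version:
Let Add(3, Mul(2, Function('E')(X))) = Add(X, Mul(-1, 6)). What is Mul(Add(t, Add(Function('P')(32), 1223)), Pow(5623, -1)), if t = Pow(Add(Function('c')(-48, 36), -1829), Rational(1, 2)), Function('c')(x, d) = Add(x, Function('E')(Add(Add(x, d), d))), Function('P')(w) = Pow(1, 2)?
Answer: Add(Rational(1224, 5623), Mul(Rational(1, 11246), I, Pow(7478, Rational(1, 2)))) ≈ Add(0.21768, Mul(0.0076894, I))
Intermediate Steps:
Function('E')(X) = Add(Rational(-9, 2), Mul(Rational(1, 2), X)) (Function('E')(X) = Add(Rational(-3, 2), Mul(Rational(1, 2), Add(X, Mul(-1, 6)))) = Add(Rational(-3, 2), Mul(Rational(1, 2), Add(X, -6))) = Add(Rational(-3, 2), Mul(Rational(1, 2), Add(-6, X))) = Add(Rational(-3, 2), Add(-3, Mul(Rational(1, 2), X))) = Add(Rational(-9, 2), Mul(Rational(1, 2), X)))
Function('P')(w) = 1
Function('c')(x, d) = Add(Rational(-9, 2), d, Mul(Rational(3, 2), x)) (Function('c')(x, d) = Add(x, Add(Rational(-9, 2), Mul(Rational(1, 2), Add(Add(x, d), d)))) = Add(x, Add(Rational(-9, 2), Mul(Rational(1, 2), Add(Add(d, x), d)))) = Add(x, Add(Rational(-9, 2), Mul(Rational(1, 2), Add(x, Mul(2, d))))) = Add(x, Add(Rational(-9, 2), Add(d, Mul(Rational(1, 2), x)))) = Add(x, Add(Rational(-9, 2), d, Mul(Rational(1, 2), x))) = Add(Rational(-9, 2), d, Mul(Rational(3, 2), x)))
t = Mul(Rational(1, 2), I, Pow(7478, Rational(1, 2))) (t = Pow(Add(Add(Rational(-9, 2), 36, Mul(Rational(3, 2), -48)), -1829), Rational(1, 2)) = Pow(Add(Add(Rational(-9, 2), 36, -72), -1829), Rational(1, 2)) = Pow(Add(Rational(-81, 2), -1829), Rational(1, 2)) = Pow(Rational(-3739, 2), Rational(1, 2)) = Mul(Rational(1, 2), I, Pow(7478, Rational(1, 2))) ≈ Mul(43.238, I))
Mul(Add(t, Add(Function('P')(32), 1223)), Pow(5623, -1)) = Mul(Add(Mul(Rational(1, 2), I, Pow(7478, Rational(1, 2))), Add(1, 1223)), Pow(5623, -1)) = Mul(Add(Mul(Rational(1, 2), I, Pow(7478, Rational(1, 2))), 1224), Rational(1, 5623)) = Mul(Add(1224, Mul(Rational(1, 2), I, Pow(7478, Rational(1, 2)))), Rational(1, 5623)) = Add(Rational(1224, 5623), Mul(Rational(1, 11246), I, Pow(7478, Rational(1, 2))))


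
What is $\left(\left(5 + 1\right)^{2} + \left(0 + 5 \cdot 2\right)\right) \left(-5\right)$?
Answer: $-230$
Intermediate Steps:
$\left(\left(5 + 1\right)^{2} + \left(0 + 5 \cdot 2\right)\right) \left(-5\right) = \left(6^{2} + \left(0 + 10\right)\right) \left(-5\right) = \left(36 + 10\right) \left(-5\right) = 46 \left(-5\right) = -230$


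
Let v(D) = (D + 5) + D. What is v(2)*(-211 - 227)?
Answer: -3942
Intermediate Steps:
v(D) = 5 + 2*D (v(D) = (5 + D) + D = 5 + 2*D)
v(2)*(-211 - 227) = (5 + 2*2)*(-211 - 227) = (5 + 4)*(-438) = 9*(-438) = -3942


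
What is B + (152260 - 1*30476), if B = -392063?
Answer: -270279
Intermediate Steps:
B + (152260 - 1*30476) = -392063 + (152260 - 1*30476) = -392063 + (152260 - 30476) = -392063 + 121784 = -270279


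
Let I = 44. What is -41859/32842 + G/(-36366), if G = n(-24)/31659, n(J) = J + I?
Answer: -24096367963243/18905681116674 ≈ -1.2746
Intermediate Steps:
n(J) = 44 + J (n(J) = J + 44 = 44 + J)
G = 20/31659 (G = (44 - 24)/31659 = 20*(1/31659) = 20/31659 ≈ 0.00063173)
-41859/32842 + G/(-36366) = -41859/32842 + (20/31659)/(-36366) = -41859*1/32842 + (20/31659)*(-1/36366) = -41859/32842 - 10/575655597 = -24096367963243/18905681116674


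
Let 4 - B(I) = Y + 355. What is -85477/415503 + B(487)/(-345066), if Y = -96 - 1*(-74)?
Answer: -9786168665/47791986066 ≈ -0.20477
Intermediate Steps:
Y = -22 (Y = -96 + 74 = -22)
B(I) = -329 (B(I) = 4 - (-22 + 355) = 4 - 1*333 = 4 - 333 = -329)
-85477/415503 + B(487)/(-345066) = -85477/415503 - 329/(-345066) = -85477*1/415503 - 329*(-1/345066) = -85477/415503 + 329/345066 = -9786168665/47791986066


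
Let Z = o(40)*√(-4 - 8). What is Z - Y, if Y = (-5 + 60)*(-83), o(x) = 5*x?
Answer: 4565 + 400*I*√3 ≈ 4565.0 + 692.82*I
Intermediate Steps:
Y = -4565 (Y = 55*(-83) = -4565)
Z = 400*I*√3 (Z = (5*40)*√(-4 - 8) = 200*√(-12) = 200*(2*I*√3) = 400*I*√3 ≈ 692.82*I)
Z - Y = 400*I*√3 - 1*(-4565) = 400*I*√3 + 4565 = 4565 + 400*I*√3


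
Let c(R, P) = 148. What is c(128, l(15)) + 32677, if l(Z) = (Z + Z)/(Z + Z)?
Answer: 32825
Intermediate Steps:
l(Z) = 1 (l(Z) = (2*Z)/((2*Z)) = (2*Z)*(1/(2*Z)) = 1)
c(128, l(15)) + 32677 = 148 + 32677 = 32825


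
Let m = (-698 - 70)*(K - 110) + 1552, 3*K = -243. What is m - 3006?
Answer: 145234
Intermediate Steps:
K = -81 (K = (⅓)*(-243) = -81)
m = 148240 (m = (-698 - 70)*(-81 - 110) + 1552 = -768*(-191) + 1552 = 146688 + 1552 = 148240)
m - 3006 = 148240 - 3006 = 145234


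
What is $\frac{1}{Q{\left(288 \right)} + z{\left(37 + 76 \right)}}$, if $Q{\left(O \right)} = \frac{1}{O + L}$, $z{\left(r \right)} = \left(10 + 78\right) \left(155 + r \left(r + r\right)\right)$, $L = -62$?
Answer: $\frac{226}{510982385} \approx 4.4229 \cdot 10^{-7}$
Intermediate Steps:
$z{\left(r \right)} = 13640 + 176 r^{2}$ ($z{\left(r \right)} = 88 \left(155 + r 2 r\right) = 88 \left(155 + 2 r^{2}\right) = 13640 + 176 r^{2}$)
$Q{\left(O \right)} = \frac{1}{-62 + O}$ ($Q{\left(O \right)} = \frac{1}{O - 62} = \frac{1}{-62 + O}$)
$\frac{1}{Q{\left(288 \right)} + z{\left(37 + 76 \right)}} = \frac{1}{\frac{1}{-62 + 288} + \left(13640 + 176 \left(37 + 76\right)^{2}\right)} = \frac{1}{\frac{1}{226} + \left(13640 + 176 \cdot 113^{2}\right)} = \frac{1}{\frac{1}{226} + \left(13640 + 176 \cdot 12769\right)} = \frac{1}{\frac{1}{226} + \left(13640 + 2247344\right)} = \frac{1}{\frac{1}{226} + 2260984} = \frac{1}{\frac{510982385}{226}} = \frac{226}{510982385}$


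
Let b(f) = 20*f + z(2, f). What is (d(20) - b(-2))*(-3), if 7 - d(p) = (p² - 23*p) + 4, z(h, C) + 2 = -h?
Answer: -321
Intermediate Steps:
z(h, C) = -2 - h
b(f) = -4 + 20*f (b(f) = 20*f + (-2 - 1*2) = 20*f + (-2 - 2) = 20*f - 4 = -4 + 20*f)
d(p) = 3 - p² + 23*p (d(p) = 7 - ((p² - 23*p) + 4) = 7 - (4 + p² - 23*p) = 7 + (-4 - p² + 23*p) = 3 - p² + 23*p)
(d(20) - b(-2))*(-3) = ((3 - 1*20² + 23*20) - (-4 + 20*(-2)))*(-3) = ((3 - 1*400 + 460) - (-4 - 40))*(-3) = ((3 - 400 + 460) - 1*(-44))*(-3) = (63 + 44)*(-3) = 107*(-3) = -321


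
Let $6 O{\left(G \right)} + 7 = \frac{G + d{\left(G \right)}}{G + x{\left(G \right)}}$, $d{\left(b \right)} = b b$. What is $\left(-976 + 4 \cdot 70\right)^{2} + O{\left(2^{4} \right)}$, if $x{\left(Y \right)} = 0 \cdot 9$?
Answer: $\frac{1453253}{3} \approx 4.8442 \cdot 10^{5}$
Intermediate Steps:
$d{\left(b \right)} = b^{2}$
$x{\left(Y \right)} = 0$
$O{\left(G \right)} = - \frac{7}{6} + \frac{G + G^{2}}{6 G}$ ($O{\left(G \right)} = - \frac{7}{6} + \frac{\left(G + G^{2}\right) \frac{1}{G + 0}}{6} = - \frac{7}{6} + \frac{\left(G + G^{2}\right) \frac{1}{G}}{6} = - \frac{7}{6} + \frac{\frac{1}{G} \left(G + G^{2}\right)}{6} = - \frac{7}{6} + \frac{G + G^{2}}{6 G}$)
$\left(-976 + 4 \cdot 70\right)^{2} + O{\left(2^{4} \right)} = \left(-976 + 4 \cdot 70\right)^{2} - \left(1 - \frac{2^{4}}{6}\right) = \left(-976 + 280\right)^{2} + \left(-1 + \frac{1}{6} \cdot 16\right) = \left(-696\right)^{2} + \left(-1 + \frac{8}{3}\right) = 484416 + \frac{5}{3} = \frac{1453253}{3}$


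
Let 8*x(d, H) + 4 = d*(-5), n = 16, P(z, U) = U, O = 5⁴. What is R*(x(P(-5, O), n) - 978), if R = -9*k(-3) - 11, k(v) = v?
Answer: -21906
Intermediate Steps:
O = 625
x(d, H) = -½ - 5*d/8 (x(d, H) = -½ + (d*(-5))/8 = -½ + (-5*d)/8 = -½ - 5*d/8)
R = 16 (R = -9*(-3) - 11 = 27 - 11 = 16)
R*(x(P(-5, O), n) - 978) = 16*((-½ - 5/8*625) - 978) = 16*((-½ - 3125/8) - 978) = 16*(-3129/8 - 978) = 16*(-10953/8) = -21906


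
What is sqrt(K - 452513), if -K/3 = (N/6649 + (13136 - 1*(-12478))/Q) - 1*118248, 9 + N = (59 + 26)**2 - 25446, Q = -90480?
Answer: I*sqrt(245706258803746894010)/50133460 ≈ 312.67*I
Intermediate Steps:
N = -18230 (N = -9 + ((59 + 26)**2 - 25446) = -9 + (85**2 - 25446) = -9 + (7225 - 25446) = -9 - 18221 = -18230)
K = 35569998147423/100266920 (K = -3*((-18230/6649 + (13136 - 1*(-12478))/(-90480)) - 1*118248) = -3*((-18230*1/6649 + (13136 + 12478)*(-1/90480)) - 118248) = -3*((-18230/6649 + 25614*(-1/90480)) - 118248) = -3*((-18230/6649 - 4269/15080) - 118248) = -3*(-303292981/100266920 - 118248) = -3*(-11856666049141/100266920) = 35569998147423/100266920 ≈ 3.5475e+5)
sqrt(K - 452513) = sqrt(35569998147423/100266920 - 452513) = sqrt(-9802086622537/100266920) = I*sqrt(245706258803746894010)/50133460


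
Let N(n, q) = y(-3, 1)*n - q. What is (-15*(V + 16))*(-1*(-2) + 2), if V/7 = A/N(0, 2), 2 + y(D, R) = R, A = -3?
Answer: -1590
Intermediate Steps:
y(D, R) = -2 + R
N(n, q) = -n - q (N(n, q) = (-2 + 1)*n - q = -n - q)
V = 21/2 (V = 7*(-3/(-1*0 - 1*2)) = 7*(-3/(0 - 2)) = 7*(-3/(-2)) = 7*(-3*(-½)) = 7*(3/2) = 21/2 ≈ 10.500)
(-15*(V + 16))*(-1*(-2) + 2) = (-15*(21/2 + 16))*(-1*(-2) + 2) = (-15*53/2)*(2 + 2) = -795/2*4 = -1590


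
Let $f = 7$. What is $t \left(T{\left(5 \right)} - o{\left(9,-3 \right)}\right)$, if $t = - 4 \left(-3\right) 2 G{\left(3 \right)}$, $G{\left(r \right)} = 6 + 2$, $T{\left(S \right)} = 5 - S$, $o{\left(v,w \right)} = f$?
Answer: $-1344$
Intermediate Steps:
$o{\left(v,w \right)} = 7$
$G{\left(r \right)} = 8$
$t = 192$ ($t = - 4 \left(-3\right) 2 \cdot 8 = - 4 \left(\left(-6\right) 8\right) = \left(-4\right) \left(-48\right) = 192$)
$t \left(T{\left(5 \right)} - o{\left(9,-3 \right)}\right) = 192 \left(\left(5 - 5\right) - 7\right) = 192 \left(0 - 7\right) = 192 \left(-7\right) = -1344$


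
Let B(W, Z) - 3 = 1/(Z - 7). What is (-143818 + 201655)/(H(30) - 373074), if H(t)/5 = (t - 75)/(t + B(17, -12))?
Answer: -12068654/77849533 ≈ -0.15503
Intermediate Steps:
B(W, Z) = 3 + 1/(-7 + Z) (B(W, Z) = 3 + 1/(Z - 7) = 3 + 1/(-7 + Z))
H(t) = 5*(-75 + t)/(56/19 + t) (H(t) = 5*((t - 75)/(t + (-20 + 3*(-12))/(-7 - 12))) = 5*((-75 + t)/(t + (-20 - 36)/(-19))) = 5*((-75 + t)/(t - 1/19*(-56))) = 5*((-75 + t)/(t + 56/19)) = 5*((-75 + t)/(56/19 + t)) = 5*(-75 + t)/(56/19 + t))
(-143818 + 201655)/(H(30) - 373074) = (-143818 + 201655)/(95*(-75 + 30)/(56 + 19*30) - 373074) = 57837/(95*(-45)/(56 + 570) - 373074) = 57837/(95*(-45)/626 - 373074) = 57837/(95*(1/626)*(-45) - 373074) = 57837/(-4275/626 - 373074) = 57837/(-233548599/626) = 57837*(-626/233548599) = -12068654/77849533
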